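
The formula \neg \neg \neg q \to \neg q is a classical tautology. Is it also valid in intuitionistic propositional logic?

This is triple-negation reduction, which is intuitionistically derivable.
Assume \neg \neg \neg q and suppose q. Then \neg \neg q (double-negation introduction), contradicting \neg \neg \neg q. So \neg q.

Yes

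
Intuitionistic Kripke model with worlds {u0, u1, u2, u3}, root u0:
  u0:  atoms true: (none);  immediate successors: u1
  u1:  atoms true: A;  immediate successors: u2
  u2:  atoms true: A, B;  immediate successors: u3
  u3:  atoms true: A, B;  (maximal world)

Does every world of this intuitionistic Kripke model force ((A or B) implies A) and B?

No

Not every world: u0 does not force ((A or B) implies A) and B.
u0 does not force ((A or B) implies A) and B since u0 fails B.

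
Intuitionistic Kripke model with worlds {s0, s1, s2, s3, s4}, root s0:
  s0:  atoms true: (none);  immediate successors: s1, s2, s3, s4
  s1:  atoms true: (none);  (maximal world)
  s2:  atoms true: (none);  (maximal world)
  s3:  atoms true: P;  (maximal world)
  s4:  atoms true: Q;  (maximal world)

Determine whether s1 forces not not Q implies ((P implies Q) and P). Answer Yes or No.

Yes

s1 forces not not Q implies ((P implies Q) and P) vacuously: no world accessible from s1 forces the antecedent not not Q.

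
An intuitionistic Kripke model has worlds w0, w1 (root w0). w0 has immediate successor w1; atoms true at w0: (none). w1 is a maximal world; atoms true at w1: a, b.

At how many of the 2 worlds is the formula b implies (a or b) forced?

w0: forces it.
w1: forces it.
Worlds forcing the formula: {w0, w1}.

2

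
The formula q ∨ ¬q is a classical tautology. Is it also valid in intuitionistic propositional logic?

This is the law of excluded middle, which is not intuitionistically valid.
A Kripke countermodel: worlds 0, 1; order generated by 0 ≤ 1; atoms true at each world — 0:{}; 1:{q}.
0 ⊮ q ∨ ¬q: neither disjunct is forced at 0.
0 lacks atom q, so 0 ⊮ q.
So the root 0 does not force the formula.

No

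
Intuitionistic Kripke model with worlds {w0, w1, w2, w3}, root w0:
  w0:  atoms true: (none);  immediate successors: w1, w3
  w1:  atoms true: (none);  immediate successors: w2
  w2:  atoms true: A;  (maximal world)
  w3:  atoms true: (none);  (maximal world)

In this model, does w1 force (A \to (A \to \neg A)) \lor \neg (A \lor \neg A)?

No

w1 \nVdash (A \to (A \to \neg A)) \lor \neg (A \lor \neg A): neither disjunct is forced at w1.
w1 \nVdash A \to (A \to \neg A): at the accessible world w2, w2 \Vdash A but w2 \nVdash A \to \neg A.
w2 \nVdash A \to \neg A: already at w2 itself, w2 \Vdash A but w2 \nVdash \neg A.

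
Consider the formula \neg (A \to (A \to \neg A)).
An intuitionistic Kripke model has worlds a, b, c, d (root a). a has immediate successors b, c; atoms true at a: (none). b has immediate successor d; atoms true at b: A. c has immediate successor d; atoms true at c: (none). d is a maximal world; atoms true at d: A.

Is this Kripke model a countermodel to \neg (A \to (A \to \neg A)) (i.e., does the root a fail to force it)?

No

a \Vdash \neg (A \to (A \to \neg A)): no world accessible from a forces A \to (A \to \neg A).
So the root a forces \neg (A \to (A \to \neg A)); the model is not a countermodel.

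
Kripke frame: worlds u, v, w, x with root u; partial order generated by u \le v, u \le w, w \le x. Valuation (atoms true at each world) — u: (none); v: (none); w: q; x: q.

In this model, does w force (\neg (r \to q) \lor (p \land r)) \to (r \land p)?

w \Vdash (\neg (r \to q) \lor (p \land r)) \to (r \land p) vacuously: no world accessible from w forces the antecedent \neg (r \to q) \lor (p \land r).

Yes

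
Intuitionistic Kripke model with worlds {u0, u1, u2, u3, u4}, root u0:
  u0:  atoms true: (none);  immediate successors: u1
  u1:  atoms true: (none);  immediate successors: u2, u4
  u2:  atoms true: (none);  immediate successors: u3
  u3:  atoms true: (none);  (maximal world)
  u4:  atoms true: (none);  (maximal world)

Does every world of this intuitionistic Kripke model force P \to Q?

u0 \Vdash P \to Q vacuously: no world accessible from u0 forces the antecedent P.
Since the root u0 forces P \to Q and forcing is persistent (monotone upward), every world forces it.

Yes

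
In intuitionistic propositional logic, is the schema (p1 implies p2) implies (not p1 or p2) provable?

No

This is the material-implication-as-disjunction principle, which is not intuitionistically valid.
A Kripke countermodel: worlds s0, s1; order generated by s0 <= s1; atoms true at each world — s0:{}; s1:{p1,p2}.
s0 does not force (p1 implies p2) implies (not p1 or p2): already at s0 itself, s0 forces p1 implies p2 but s0 does not force not p1 or p2.
s0 does not force not p1 or p2: neither disjunct is forced at s0.
s0 does not force not p1 since s1 is accessible from s0 and s1 forces p1.
So the root s0 does not force the formula.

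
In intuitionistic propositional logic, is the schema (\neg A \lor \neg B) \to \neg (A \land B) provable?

Yes

This is a constructively valid De Morgan direction (disjunction of negations to negated conjunction), which is intuitionistically derivable.
If \neg A holds at a world then no accessible world forces A, hence none forces A \land B; likewise for \neg B.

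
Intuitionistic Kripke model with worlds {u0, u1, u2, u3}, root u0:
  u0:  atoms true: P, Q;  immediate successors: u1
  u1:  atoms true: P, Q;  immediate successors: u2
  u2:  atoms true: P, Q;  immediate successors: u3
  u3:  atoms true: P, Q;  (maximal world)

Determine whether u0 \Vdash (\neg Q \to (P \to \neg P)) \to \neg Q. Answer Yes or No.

u0 \nVdash (\neg Q \to (P \to \neg P)) \to \neg Q: already at u0 itself, u0 \Vdash \neg Q \to (P \to \neg P) but u0 \nVdash \neg Q.
u0 \nVdash \neg Q since u0 is accessible from u0 and u0 \Vdash Q.

No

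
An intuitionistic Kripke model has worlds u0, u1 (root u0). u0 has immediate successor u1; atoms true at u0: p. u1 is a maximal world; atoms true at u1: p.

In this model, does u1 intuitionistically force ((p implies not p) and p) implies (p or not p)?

Yes

u1 forces ((p implies not p) and p) implies (p or not p) vacuously: no world accessible from u1 forces the antecedent (p implies not p) and p.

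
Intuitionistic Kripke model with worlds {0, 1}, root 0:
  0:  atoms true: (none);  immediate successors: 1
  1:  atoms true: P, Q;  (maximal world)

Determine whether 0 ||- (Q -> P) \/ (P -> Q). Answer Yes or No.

0 ||- (Q -> P) \/ (P -> Q) via the disjunct Q -> P.

Yes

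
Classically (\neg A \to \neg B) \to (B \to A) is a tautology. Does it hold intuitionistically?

This is the converse of contraposition, which is not intuitionistically valid.
A Kripke countermodel: worlds 0, 1; order generated by 0 \le 1; atoms true at each world — 0:{B}; 1:{A,B}.
0 \nVdash (\neg A \to \neg B) \to (B \to A): already at 0 itself, 0 \Vdash \neg A \to \neg B but 0 \nVdash B \to A.
0 \nVdash B \to A: already at 0 itself, 0 \Vdash B but 0 \nVdash A.
0 lacks atom A, so 0 \nVdash A.
So the root 0 does not force the formula.

No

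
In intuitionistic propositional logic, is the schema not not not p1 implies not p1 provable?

This is triple-negation reduction, which is intuitionistically derivable.
Assume not not not p1 and suppose p1. Then not not p1 (double-negation introduction), contradicting not not not p1. So not p1.

Yes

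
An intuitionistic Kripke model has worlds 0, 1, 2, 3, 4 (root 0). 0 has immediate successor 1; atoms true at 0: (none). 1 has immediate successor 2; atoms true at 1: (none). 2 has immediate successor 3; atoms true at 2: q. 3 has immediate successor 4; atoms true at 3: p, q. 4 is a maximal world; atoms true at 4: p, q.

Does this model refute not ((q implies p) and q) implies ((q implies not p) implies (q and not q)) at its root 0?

0 forces not ((q implies p) and q) implies ((q implies not p) implies (q and not q)) vacuously: no world accessible from 0 forces the antecedent not ((q implies p) and q).
So the root 0 forces not ((q implies p) and q) implies ((q implies not p) implies (q and not q)); the model is not a countermodel.

No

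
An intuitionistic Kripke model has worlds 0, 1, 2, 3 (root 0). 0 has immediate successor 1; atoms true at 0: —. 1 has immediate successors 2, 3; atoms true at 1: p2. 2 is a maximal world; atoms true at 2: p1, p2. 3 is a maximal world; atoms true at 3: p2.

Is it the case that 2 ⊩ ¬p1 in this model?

No

2 ⊮ ¬p1 since 2 is accessible from 2 and 2 ⊩ p1.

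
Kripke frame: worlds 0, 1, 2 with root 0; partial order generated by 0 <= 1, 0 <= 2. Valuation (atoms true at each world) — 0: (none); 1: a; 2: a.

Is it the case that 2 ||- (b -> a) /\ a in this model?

Yes

2 ||- (b -> a) /\ a since 2 forces both conjuncts.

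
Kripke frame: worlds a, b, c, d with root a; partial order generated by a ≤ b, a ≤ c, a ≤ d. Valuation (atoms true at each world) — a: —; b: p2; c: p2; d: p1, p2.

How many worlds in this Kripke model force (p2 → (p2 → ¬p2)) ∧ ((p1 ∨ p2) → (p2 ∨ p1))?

0

a: does not force it — a ⊮ (p2 → (p2 → ¬p2)) ∧ ((p1 ∨ p2) → (p2 ∨ p1)) since a fails p2 → (p2 → ¬p2).
b: does not force it.
c: does not force it.
d: does not force it.
Worlds forcing the formula: { }.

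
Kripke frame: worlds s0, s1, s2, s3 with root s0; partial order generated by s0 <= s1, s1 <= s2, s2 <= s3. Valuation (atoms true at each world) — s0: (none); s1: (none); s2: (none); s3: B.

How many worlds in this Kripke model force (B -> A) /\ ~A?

s0: does not force it — s0 ||-/- (B -> A) /\ ~A since s0 fails B -> A.
s1: does not force it.
s2: does not force it.
s3: does not force it.
Worlds forcing the formula: { }.

0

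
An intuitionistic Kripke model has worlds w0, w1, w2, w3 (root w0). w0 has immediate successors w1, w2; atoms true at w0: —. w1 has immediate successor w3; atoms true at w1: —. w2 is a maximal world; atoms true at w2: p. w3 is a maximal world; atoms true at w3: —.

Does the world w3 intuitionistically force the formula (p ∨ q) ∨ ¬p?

Yes

w3 ⊩ (p ∨ q) ∨ ¬p via the disjunct ¬p.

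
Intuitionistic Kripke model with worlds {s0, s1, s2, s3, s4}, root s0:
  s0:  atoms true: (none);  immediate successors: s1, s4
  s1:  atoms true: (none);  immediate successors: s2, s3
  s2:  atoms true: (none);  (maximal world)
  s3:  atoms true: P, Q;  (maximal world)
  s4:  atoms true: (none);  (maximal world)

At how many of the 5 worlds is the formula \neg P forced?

s0: does not force it — s0 \nVdash \neg P since s3 is accessible from s0 and s3 \Vdash P.
s1: does not force it — s1 \nVdash \neg P since s3 is accessible from s1 and s3 \Vdash P.
s2: forces it.
s3: does not force it.
s4: forces it.
Worlds forcing the formula: {s2, s4}.

2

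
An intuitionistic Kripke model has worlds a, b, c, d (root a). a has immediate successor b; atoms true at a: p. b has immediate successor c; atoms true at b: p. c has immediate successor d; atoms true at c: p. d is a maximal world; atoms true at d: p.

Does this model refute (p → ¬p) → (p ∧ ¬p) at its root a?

a ⊩ (p → ¬p) → (p ∧ ¬p) vacuously: no world accessible from a forces the antecedent p → ¬p.
So the root a forces (p → ¬p) → (p ∧ ¬p); the model is not a countermodel.

No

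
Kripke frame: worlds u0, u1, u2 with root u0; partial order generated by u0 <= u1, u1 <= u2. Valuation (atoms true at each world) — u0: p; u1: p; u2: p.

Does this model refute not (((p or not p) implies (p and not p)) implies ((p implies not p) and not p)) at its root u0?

u0 does not force not (((p or not p) implies (p and not p)) implies ((p implies not p) and not p)) since u0 is accessible from u0 and u0 forces ((p or not p) implies (p and not p)) implies ((p implies not p) and not p).
u0 forces ((p or not p) implies (p and not p)) implies ((p implies not p) and not p) vacuously: no world accessible from u0 forces the antecedent (p or not p) implies (p and not p).
So the root u0 does not force not (((p or not p) implies (p and not p)) implies ((p implies not p) and not p)); the model is a countermodel.

Yes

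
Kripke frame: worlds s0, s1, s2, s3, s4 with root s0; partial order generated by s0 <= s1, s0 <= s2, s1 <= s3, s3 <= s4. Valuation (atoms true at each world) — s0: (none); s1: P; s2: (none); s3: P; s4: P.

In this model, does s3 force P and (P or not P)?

Yes

s3 forces P and (P or not P) since s3 forces both conjuncts.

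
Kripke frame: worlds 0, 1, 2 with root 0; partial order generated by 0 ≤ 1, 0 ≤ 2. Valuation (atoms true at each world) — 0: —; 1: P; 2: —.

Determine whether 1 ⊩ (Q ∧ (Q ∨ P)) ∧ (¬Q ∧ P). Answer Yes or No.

1 ⊮ (Q ∧ (Q ∨ P)) ∧ (¬Q ∧ P) since 1 fails Q ∧ (Q ∨ P).

No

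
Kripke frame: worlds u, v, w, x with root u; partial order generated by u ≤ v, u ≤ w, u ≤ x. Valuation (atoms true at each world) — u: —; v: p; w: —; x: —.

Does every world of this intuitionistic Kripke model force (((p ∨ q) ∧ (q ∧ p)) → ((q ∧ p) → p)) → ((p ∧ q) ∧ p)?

No

Not every world: u ⊮ (((p ∨ q) ∧ (q ∧ p)) → ((q ∧ p) → p)) → ((p ∧ q) ∧ p).
u ⊮ (((p ∨ q) ∧ (q ∧ p)) → ((q ∧ p) → p)) → ((p ∧ q) ∧ p): already at u itself, u ⊩ ((p ∨ q) ∧ (q ∧ p)) → ((q ∧ p) → p) but u ⊮ (p ∧ q) ∧ p.
u ⊮ (p ∧ q) ∧ p since u fails p ∧ q.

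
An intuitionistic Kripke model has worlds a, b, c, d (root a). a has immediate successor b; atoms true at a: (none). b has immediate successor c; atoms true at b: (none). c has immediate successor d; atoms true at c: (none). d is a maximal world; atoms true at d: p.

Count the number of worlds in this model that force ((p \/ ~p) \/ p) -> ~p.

a: does not force it — a ||-/- ((p \/ ~p) \/ p) -> ~p: at the accessible world d, d ||- (p \/ ~p) \/ p but d ||-/- ~p.
b: does not force it.
c: does not force it.
d: does not force it.
Worlds forcing the formula: { }.

0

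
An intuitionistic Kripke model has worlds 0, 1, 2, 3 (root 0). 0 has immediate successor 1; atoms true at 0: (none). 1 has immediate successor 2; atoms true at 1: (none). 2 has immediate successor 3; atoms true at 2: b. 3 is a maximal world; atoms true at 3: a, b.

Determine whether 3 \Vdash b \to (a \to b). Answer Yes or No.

3 \Vdash b \to (a \to b): every world accessible from 3 that forces b (namely 3) also forces a \to b.

Yes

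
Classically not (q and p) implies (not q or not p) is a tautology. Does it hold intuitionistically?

No

This is the constructively invalid direction of De Morgan's law for conjunction, which is not intuitionistically valid.
A Kripke countermodel: worlds u, v, w; order generated by u <= v, u <= w; atoms true at each world — u:{}; v:{q}; w:{p}.
u does not force not (q and p) implies (not q or not p): already at u itself, u forces not (q and p) but u does not force not q or not p.
u does not force not q or not p: neither disjunct is forced at u.
u does not force not q since v is accessible from u and v forces q.
So the root u does not force the formula.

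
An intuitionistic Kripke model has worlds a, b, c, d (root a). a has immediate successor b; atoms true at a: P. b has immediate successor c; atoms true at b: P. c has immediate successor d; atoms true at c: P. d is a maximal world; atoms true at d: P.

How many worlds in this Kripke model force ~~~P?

a: does not force it — a ||-/- ~~~P since a is accessible from a and a ||- ~~P.
b: does not force it — b ||-/- ~~~P since b is accessible from b and b ||- ~~P.
c: does not force it — c ||-/- ~~~P since c is accessible from c and c ||- ~~P.
d: does not force it.
Worlds forcing the formula: { }.

0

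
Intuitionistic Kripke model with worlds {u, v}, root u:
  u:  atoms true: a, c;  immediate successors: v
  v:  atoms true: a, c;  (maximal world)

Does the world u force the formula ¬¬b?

No

u ⊮ ¬¬b since u is accessible from u and u ⊩ ¬b.
u ⊩ ¬b: no world accessible from u forces b.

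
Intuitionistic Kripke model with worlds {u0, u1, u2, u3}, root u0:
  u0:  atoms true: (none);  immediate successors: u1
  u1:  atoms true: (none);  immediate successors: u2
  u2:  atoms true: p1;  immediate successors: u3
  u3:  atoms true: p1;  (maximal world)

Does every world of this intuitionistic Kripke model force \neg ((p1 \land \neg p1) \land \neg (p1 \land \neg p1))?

Yes

u0 \Vdash \neg ((p1 \land \neg p1) \land \neg (p1 \land \neg p1)): no world accessible from u0 forces (p1 \land \neg p1) \land \neg (p1 \land \neg p1).
Since the root u0 forces \neg ((p1 \land \neg p1) \land \neg (p1 \land \neg p1)) and forcing is persistent (monotone upward), every world forces it.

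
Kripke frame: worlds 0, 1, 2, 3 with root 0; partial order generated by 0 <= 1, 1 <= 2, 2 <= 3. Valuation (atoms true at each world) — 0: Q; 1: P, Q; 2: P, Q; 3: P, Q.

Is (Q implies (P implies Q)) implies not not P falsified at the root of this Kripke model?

0 forces (Q implies (P implies Q)) implies not not P: every world accessible from 0 that forces Q implies (P implies Q) (namely 0, 1, 2, 3) also forces not not P.
So the root 0 forces (Q implies (P implies Q)) implies not not P; the model is not a countermodel.

No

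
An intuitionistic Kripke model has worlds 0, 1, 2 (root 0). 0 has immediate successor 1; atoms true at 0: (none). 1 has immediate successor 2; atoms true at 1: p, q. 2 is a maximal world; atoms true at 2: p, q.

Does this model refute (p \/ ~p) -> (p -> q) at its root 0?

No

0 ||- (p \/ ~p) -> (p -> q): every world accessible from 0 that forces p \/ ~p (namely 1, 2) also forces p -> q.
So the root 0 forces (p \/ ~p) -> (p -> q); the model is not a countermodel.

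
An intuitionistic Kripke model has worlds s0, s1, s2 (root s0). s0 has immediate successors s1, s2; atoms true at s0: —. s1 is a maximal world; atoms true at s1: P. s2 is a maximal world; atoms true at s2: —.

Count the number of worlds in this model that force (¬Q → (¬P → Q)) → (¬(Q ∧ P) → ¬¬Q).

1

s0: does not force it — s0 ⊮ (¬Q → (¬P → Q)) → (¬(Q ∧ P) → ¬¬Q): at the accessible world s1, s1 ⊩ ¬Q → (¬P → Q) but s1 ⊮ ¬(Q ∧ P) → ¬¬Q.
s1: does not force it — s1 ⊮ (¬Q → (¬P → Q)) → (¬(Q ∧ P) → ¬¬Q): already at s1 itself, s1 ⊩ ¬Q → (¬P → Q) but s1 ⊮ ¬(Q ∧ P) → ¬¬Q.
s2: forces it.
Worlds forcing the formula: {s2}.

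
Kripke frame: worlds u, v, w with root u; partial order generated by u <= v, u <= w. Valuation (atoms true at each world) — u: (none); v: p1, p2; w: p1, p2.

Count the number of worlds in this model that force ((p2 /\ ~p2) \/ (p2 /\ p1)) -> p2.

3

u: forces it.
v: forces it.
w: forces it.
Worlds forcing the formula: {u, v, w}.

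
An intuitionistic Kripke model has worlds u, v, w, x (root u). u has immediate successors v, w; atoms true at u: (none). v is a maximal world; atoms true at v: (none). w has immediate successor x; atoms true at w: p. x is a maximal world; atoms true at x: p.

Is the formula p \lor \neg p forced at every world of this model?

Not every world: u \nVdash p \lor \neg p.
u \nVdash p \lor \neg p: neither disjunct is forced at u.
u lacks atom p, so u \nVdash p.

No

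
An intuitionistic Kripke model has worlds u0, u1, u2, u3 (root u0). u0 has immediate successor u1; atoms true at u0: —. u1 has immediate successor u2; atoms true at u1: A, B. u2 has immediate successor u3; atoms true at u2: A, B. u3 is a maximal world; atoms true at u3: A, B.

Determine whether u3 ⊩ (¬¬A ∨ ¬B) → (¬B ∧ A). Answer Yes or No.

No

u3 ⊮ (¬¬A ∨ ¬B) → (¬B ∧ A): already at u3 itself, u3 ⊩ ¬¬A ∨ ¬B but u3 ⊮ ¬B ∧ A.
u3 ⊮ ¬B ∧ A since u3 fails ¬B.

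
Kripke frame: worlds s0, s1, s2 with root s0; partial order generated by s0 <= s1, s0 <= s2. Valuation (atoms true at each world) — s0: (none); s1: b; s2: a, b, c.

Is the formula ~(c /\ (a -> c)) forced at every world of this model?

No

Not every world: s0 ||-/- ~(c /\ (a -> c)).
s0 ||-/- ~(c /\ (a -> c)) since s2 is accessible from s0 and s2 ||- c /\ (a -> c).
s2 ||- c /\ (a -> c) since s2 forces both conjuncts.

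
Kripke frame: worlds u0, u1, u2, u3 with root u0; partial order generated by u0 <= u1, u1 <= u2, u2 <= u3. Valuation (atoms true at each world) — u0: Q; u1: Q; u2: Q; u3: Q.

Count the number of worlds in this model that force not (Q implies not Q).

4

u0: forces it.
u1: forces it.
u2: forces it.
u3: forces it.
Worlds forcing the formula: {u0, u1, u2, u3}.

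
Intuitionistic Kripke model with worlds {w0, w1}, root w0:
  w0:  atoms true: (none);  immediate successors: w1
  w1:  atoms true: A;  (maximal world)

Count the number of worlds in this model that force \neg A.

0

w0: does not force it — w0 \nVdash \neg A since w1 is accessible from w0 and w1 \Vdash A.
w1: does not force it — w1 \nVdash \neg A since w1 is accessible from w1 and w1 \Vdash A.
Worlds forcing the formula: { }.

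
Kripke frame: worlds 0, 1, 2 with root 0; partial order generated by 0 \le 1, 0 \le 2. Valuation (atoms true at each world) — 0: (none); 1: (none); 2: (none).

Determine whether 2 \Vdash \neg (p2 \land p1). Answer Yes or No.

Yes

2 \Vdash \neg (p2 \land p1): no world accessible from 2 forces p2 \land p1.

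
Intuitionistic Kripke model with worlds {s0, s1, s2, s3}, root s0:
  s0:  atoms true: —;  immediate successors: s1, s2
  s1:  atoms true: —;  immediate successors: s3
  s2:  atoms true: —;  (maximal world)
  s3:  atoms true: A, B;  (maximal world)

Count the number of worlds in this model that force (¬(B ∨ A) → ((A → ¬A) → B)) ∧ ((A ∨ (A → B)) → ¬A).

0

s0: does not force it — s0 ⊮ (¬(B ∨ A) → ((A → ¬A) → B)) ∧ ((A ∨ (A → B)) → ¬A) since s0 fails ¬(B ∨ A) → ((A → ¬A) → B).
s1: does not force it — s1 ⊮ (¬(B ∨ A) → ((A → ¬A) → B)) ∧ ((A ∨ (A → B)) → ¬A) since s1 fails (A ∨ (A → B)) → ¬A.
s2: does not force it — s2 ⊮ (¬(B ∨ A) → ((A → ¬A) → B)) ∧ ((A ∨ (A → B)) → ¬A) since s2 fails ¬(B ∨ A) → ((A → ¬A) → B).
s3: does not force it.
Worlds forcing the formula: { }.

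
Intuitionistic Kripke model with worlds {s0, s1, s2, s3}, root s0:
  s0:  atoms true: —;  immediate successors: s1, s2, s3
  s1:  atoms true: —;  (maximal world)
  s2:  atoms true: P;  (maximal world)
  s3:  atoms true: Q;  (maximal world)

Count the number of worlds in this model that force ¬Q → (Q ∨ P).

2

s0: does not force it — s0 ⊮ ¬Q → (Q ∨ P): at the accessible world s1, s1 ⊩ ¬Q but s1 ⊮ Q ∨ P.
s1: does not force it.
s2: forces it.
s3: forces it.
Worlds forcing the formula: {s2, s3}.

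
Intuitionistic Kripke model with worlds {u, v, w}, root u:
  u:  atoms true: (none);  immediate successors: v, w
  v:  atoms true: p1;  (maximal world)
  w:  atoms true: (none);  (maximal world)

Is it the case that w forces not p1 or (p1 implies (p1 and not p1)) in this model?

w forces not p1 or (p1 implies (p1 and not p1)) via the disjunct not p1.

Yes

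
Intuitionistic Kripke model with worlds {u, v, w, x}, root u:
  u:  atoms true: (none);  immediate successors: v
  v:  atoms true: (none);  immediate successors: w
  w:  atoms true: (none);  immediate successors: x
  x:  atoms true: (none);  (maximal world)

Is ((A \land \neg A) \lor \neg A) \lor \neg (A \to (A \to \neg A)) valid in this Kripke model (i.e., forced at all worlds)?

u \Vdash ((A \land \neg A) \lor \neg A) \lor \neg (A \to (A \to \neg A)) via the disjunct (A \land \neg A) \lor \neg A.
Since the root u forces ((A \land \neg A) \lor \neg A) \lor \neg (A \to (A \to \neg A)) and forcing is persistent (monotone upward), every world forces it.

Yes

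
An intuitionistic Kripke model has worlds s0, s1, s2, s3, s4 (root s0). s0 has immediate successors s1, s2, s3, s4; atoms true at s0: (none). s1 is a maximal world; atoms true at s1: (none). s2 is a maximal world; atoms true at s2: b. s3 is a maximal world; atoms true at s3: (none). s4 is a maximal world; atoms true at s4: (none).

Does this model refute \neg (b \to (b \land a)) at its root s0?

Yes

s0 \nVdash \neg (b \to (b \land a)) since s1 is accessible from s0 and s1 \Vdash b \to (b \land a).
s1 \Vdash b \to (b \land a) vacuously: no world accessible from s1 forces the antecedent b.
So the root s0 does not force \neg (b \to (b \land a)); the model is a countermodel.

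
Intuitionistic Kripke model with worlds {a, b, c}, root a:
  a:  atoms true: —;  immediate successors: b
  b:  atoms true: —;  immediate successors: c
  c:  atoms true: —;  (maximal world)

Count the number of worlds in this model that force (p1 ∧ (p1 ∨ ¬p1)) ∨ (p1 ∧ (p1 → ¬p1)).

0

a: does not force it — a ⊮ (p1 ∧ (p1 ∨ ¬p1)) ∨ (p1 ∧ (p1 → ¬p1)): neither disjunct is forced at a.
b: does not force it — b ⊮ (p1 ∧ (p1 ∨ ¬p1)) ∨ (p1 ∧ (p1 → ¬p1)): neither disjunct is forced at b.
c: does not force it — c ⊮ (p1 ∧ (p1 ∨ ¬p1)) ∨ (p1 ∧ (p1 → ¬p1)): neither disjunct is forced at c.
Worlds forcing the formula: { }.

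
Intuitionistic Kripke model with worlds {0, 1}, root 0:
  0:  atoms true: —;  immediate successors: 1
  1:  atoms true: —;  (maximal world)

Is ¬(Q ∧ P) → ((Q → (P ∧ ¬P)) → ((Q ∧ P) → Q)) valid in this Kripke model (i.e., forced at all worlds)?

Yes

0 ⊩ ¬(Q ∧ P) → ((Q → (P ∧ ¬P)) → ((Q ∧ P) → Q)): every world accessible from 0 that forces ¬(Q ∧ P) (namely 0, 1) also forces (Q → (P ∧ ¬P)) → ((Q ∧ P) → Q).
Since the root 0 forces ¬(Q ∧ P) → ((Q → (P ∧ ¬P)) → ((Q ∧ P) → Q)) and forcing is persistent (monotone upward), every world forces it.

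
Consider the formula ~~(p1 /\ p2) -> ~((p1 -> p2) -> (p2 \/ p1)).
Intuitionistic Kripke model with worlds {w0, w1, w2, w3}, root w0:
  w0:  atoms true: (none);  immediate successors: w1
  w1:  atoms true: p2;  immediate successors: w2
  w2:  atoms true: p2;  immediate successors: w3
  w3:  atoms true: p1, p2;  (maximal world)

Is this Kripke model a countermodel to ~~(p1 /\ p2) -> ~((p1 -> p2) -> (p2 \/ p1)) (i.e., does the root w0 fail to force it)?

Yes

w0 ||-/- ~~(p1 /\ p2) -> ~((p1 -> p2) -> (p2 \/ p1)): already at w0 itself, w0 ||- ~~(p1 /\ p2) but w0 ||-/- ~((p1 -> p2) -> (p2 \/ p1)).
w0 ||-/- ~((p1 -> p2) -> (p2 \/ p1)) since w1 is accessible from w0 and w1 ||- (p1 -> p2) -> (p2 \/ p1).
w1 ||- (p1 -> p2) -> (p2 \/ p1): every world accessible from w1 that forces p1 -> p2 (namely w1, w2, w3) also forces p2 \/ p1.
So the root w0 does not force ~~(p1 /\ p2) -> ~((p1 -> p2) -> (p2 \/ p1)); the model is a countermodel.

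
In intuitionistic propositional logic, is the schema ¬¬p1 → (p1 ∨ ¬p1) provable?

No

This is a variant of double-negation elimination (deriving excluded middle from double negation), which is not intuitionistically valid.
A Kripke countermodel: worlds w0, w1; order generated by w0 ≤ w1; atoms true at each world — w0:{}; w1:{p1}.
w0 ⊮ ¬¬p1 → (p1 ∨ ¬p1): already at w0 itself, w0 ⊩ ¬¬p1 but w0 ⊮ p1 ∨ ¬p1.
w0 ⊮ p1 ∨ ¬p1: neither disjunct is forced at w0.
w0 lacks atom p1, so w0 ⊮ p1.
So the root w0 does not force the formula.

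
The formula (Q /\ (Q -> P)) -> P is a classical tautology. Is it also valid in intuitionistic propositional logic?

Yes

This is modus ponens in implicational form, which is intuitionistically derivable.
If a world forces Q and Q -> P, then applying the implication at that world (which is accessible from itself) gives P.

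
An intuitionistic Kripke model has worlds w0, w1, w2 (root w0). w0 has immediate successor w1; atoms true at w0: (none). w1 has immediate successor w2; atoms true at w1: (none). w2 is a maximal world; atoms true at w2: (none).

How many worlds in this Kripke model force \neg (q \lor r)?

3

w0: forces it.
w1: forces it.
w2: forces it.
Worlds forcing the formula: {w0, w1, w2}.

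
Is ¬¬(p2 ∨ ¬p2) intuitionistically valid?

This is the double negation of excluded middle, which is intuitionistically derivable.
Assuming ¬(p2 ∨ ¬p2): from p2 we'd get p2 ∨ ¬p2, so ¬p2; but then p2 ∨ ¬p2 again — contradiction. Hence ¬¬(p2 ∨ ¬p2).

Yes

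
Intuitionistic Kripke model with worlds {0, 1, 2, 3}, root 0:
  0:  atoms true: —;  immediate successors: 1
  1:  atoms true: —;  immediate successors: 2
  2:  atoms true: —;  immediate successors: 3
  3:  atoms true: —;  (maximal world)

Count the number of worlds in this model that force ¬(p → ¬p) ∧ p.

0

0: does not force it — 0 ⊮ ¬(p → ¬p) ∧ p since 0 fails ¬(p → ¬p).
1: does not force it — 1 ⊮ ¬(p → ¬p) ∧ p since 1 fails ¬(p → ¬p).
2: does not force it — 2 ⊮ ¬(p → ¬p) ∧ p since 2 fails ¬(p → ¬p).
3: does not force it.
Worlds forcing the formula: { }.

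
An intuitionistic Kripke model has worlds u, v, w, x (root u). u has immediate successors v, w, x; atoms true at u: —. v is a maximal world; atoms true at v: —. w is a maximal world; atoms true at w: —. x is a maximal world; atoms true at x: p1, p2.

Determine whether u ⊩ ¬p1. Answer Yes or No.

No

u ⊮ ¬p1 since x is accessible from u and x ⊩ p1.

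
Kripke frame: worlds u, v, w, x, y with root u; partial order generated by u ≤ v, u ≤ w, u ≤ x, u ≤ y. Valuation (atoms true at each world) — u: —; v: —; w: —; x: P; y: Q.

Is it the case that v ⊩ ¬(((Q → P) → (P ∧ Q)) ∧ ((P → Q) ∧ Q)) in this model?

Yes

v ⊩ ¬(((Q → P) → (P ∧ Q)) ∧ ((P → Q) ∧ Q)): no world accessible from v forces ((Q → P) → (P ∧ Q)) ∧ ((P → Q) ∧ Q).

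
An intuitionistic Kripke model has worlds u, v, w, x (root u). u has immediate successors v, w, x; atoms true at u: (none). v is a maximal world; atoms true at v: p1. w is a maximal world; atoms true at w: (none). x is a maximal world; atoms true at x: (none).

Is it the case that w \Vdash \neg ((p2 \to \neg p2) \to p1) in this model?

w \Vdash \neg ((p2 \to \neg p2) \to p1): no world accessible from w forces (p2 \to \neg p2) \to p1.

Yes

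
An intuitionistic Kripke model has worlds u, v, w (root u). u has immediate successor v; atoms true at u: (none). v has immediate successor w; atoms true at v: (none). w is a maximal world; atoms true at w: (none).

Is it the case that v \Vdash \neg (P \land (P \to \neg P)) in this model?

Yes

v \Vdash \neg (P \land (P \to \neg P)): no world accessible from v forces P \land (P \to \neg P).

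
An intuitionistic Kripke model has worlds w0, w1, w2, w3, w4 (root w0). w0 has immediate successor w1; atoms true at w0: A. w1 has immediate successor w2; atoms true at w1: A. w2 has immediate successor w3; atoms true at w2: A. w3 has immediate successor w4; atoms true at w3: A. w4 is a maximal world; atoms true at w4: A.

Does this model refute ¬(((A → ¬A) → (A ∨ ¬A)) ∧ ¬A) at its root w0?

No

w0 ⊩ ¬(((A → ¬A) → (A ∨ ¬A)) ∧ ¬A): no world accessible from w0 forces ((A → ¬A) → (A ∨ ¬A)) ∧ ¬A.
So the root w0 forces ¬(((A → ¬A) → (A ∨ ¬A)) ∧ ¬A); the model is not a countermodel.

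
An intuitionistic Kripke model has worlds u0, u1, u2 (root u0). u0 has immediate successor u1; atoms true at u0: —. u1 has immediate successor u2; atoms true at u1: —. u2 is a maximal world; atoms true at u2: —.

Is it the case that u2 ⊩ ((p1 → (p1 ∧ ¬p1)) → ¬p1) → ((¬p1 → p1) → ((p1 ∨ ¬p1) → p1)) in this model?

Yes

u2 ⊩ ((p1 → (p1 ∧ ¬p1)) → ¬p1) → ((¬p1 → p1) → ((p1 ∨ ¬p1) → p1)): every world accessible from u2 that forces (p1 → (p1 ∧ ¬p1)) → ¬p1 (namely u2) also forces (¬p1 → p1) → ((p1 ∨ ¬p1) → p1).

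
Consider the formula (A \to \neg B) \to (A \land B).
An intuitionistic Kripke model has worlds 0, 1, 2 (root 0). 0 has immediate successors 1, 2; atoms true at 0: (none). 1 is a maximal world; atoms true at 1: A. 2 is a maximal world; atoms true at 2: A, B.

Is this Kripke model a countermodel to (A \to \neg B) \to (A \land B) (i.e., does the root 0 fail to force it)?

0 \nVdash (A \to \neg B) \to (A \land B): at the accessible world 1, 1 \Vdash A \to \neg B but 1 \nVdash A \land B.
1 \nVdash A \land B since 1 fails B.
So the root 0 does not force (A \to \neg B) \to (A \land B); the model is a countermodel.

Yes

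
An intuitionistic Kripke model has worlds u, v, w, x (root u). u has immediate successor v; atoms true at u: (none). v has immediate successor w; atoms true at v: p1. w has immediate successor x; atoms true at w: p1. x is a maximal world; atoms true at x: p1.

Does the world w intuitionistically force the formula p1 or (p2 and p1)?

w forces p1 or (p2 and p1) via the disjunct p1.

Yes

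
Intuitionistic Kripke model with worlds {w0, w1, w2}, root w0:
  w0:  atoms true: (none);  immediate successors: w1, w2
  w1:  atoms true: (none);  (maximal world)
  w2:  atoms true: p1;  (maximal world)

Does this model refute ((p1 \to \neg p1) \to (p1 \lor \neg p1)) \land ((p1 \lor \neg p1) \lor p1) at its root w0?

Yes

w0 \nVdash ((p1 \to \neg p1) \to (p1 \lor \neg p1)) \land ((p1 \lor \neg p1) \lor p1) since w0 fails (p1 \lor \neg p1) \lor p1.
So the root w0 does not force ((p1 \to \neg p1) \to (p1 \lor \neg p1)) \land ((p1 \lor \neg p1) \lor p1); the model is a countermodel.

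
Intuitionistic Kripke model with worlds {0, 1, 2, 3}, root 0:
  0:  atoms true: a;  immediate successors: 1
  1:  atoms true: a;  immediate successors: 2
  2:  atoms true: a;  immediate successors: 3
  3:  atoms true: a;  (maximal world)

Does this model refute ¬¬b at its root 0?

0 ⊮ ¬¬b since 0 is accessible from 0 and 0 ⊩ ¬b.
0 ⊩ ¬b: no world accessible from 0 forces b.
So the root 0 does not force ¬¬b; the model is a countermodel.

Yes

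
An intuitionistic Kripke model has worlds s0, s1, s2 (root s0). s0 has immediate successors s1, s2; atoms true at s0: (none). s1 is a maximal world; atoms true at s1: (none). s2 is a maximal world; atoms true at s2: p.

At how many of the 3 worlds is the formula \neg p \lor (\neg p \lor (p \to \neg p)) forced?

s0: does not force it — s0 \nVdash \neg p \lor (\neg p \lor (p \to \neg p)): neither disjunct is forced at s0.
s1: forces it.
s2: does not force it — s2 \nVdash \neg p \lor (\neg p \lor (p \to \neg p)): neither disjunct is forced at s2.
Worlds forcing the formula: {s1}.

1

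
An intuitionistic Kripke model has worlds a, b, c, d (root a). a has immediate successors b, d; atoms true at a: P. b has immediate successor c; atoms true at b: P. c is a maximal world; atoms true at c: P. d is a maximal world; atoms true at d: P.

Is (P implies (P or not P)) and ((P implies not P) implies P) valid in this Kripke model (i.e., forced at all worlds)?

Yes

a forces (P implies (P or not P)) and ((P implies not P) implies P) since a forces both conjuncts.
Since the root a forces (P implies (P or not P)) and ((P implies not P) implies P) and forcing is persistent (monotone upward), every world forces it.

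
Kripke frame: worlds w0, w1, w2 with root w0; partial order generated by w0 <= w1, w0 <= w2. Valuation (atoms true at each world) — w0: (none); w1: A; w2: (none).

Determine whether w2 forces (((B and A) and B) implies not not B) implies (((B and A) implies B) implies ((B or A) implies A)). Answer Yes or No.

w2 forces (((B and A) and B) implies not not B) implies (((B and A) implies B) implies ((B or A) implies A)): every world accessible from w2 that forces ((B and A) and B) implies not not B (namely w2) also forces ((B and A) implies B) implies ((B or A) implies A).

Yes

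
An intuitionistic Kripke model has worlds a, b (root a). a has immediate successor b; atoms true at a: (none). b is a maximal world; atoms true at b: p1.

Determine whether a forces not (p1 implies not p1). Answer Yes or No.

a forces not (p1 implies not p1): no world accessible from a forces p1 implies not p1.

Yes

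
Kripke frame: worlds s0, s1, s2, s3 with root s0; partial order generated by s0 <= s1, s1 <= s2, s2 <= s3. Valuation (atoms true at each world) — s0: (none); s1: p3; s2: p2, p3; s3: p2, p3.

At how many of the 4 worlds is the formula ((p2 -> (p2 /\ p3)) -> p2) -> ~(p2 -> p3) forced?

0

s0: does not force it — s0 ||-/- ((p2 -> (p2 /\ p3)) -> p2) -> ~(p2 -> p3): at the accessible world s2, s2 ||- (p2 -> (p2 /\ p3)) -> p2 but s2 ||-/- ~(p2 -> p3).
s1: does not force it — s1 ||-/- ((p2 -> (p2 /\ p3)) -> p2) -> ~(p2 -> p3): at the accessible world s2, s2 ||- (p2 -> (p2 /\ p3)) -> p2 but s2 ||-/- ~(p2 -> p3).
s2: does not force it.
s3: does not force it.
Worlds forcing the formula: { }.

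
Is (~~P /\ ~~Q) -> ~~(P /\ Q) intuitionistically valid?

Yes

This is the distribution of double negation over conjunction, which is intuitionistically derivable.
Assume ~~P, ~~Q, and ~(P /\ Q). From P we'd get ~Q (since P /\ Q is refuted), contradicting ~~Q; so ~P, contradicting ~~P.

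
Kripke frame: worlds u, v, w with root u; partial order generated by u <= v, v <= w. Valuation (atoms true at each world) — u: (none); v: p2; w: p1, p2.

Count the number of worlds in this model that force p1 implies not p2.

u: does not force it — u does not force p1 implies not p2: at the accessible world w, w forces p1 but w does not force not p2.
v: does not force it.
w: does not force it.
Worlds forcing the formula: { }.

0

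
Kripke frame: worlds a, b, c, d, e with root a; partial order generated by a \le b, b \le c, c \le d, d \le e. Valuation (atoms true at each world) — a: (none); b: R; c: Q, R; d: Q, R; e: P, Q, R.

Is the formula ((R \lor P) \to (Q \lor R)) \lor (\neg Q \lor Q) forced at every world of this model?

Yes

a \Vdash ((R \lor P) \to (Q \lor R)) \lor (\neg Q \lor Q) via the disjunct (R \lor P) \to (Q \lor R).
Since the root a forces ((R \lor P) \to (Q \lor R)) \lor (\neg Q \lor Q) and forcing is persistent (monotone upward), every world forces it.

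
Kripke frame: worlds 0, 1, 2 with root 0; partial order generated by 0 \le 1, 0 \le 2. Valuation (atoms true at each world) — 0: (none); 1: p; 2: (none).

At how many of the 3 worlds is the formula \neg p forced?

1

0: does not force it — 0 \nVdash \neg p since 1 is accessible from 0 and 1 \Vdash p.
1: does not force it — 1 \nVdash \neg p since 1 is accessible from 1 and 1 \Vdash p.
2: forces it.
Worlds forcing the formula: {2}.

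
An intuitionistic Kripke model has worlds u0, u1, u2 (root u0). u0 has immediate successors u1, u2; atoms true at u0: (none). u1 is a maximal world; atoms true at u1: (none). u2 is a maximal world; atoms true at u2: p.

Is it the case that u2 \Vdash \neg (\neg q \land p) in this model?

No

u2 \nVdash \neg (\neg q \land p) since u2 is accessible from u2 and u2 \Vdash \neg q \land p.
u2 \Vdash \neg q \land p since u2 forces both conjuncts.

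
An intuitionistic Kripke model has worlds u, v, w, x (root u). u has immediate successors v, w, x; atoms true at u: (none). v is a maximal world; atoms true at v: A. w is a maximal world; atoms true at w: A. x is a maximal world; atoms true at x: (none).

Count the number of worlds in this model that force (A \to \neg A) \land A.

u: does not force it — u \nVdash (A \to \neg A) \land A since u fails A \to \neg A.
v: does not force it.
w: does not force it.
x: does not force it.
Worlds forcing the formula: { }.

0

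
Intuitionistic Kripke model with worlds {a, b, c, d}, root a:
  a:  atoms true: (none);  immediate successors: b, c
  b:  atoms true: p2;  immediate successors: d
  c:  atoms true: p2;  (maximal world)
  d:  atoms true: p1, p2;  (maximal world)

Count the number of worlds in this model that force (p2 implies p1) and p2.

a: does not force it — a does not force (p2 implies p1) and p2 since a fails p2 implies p1.
b: does not force it — b does not force (p2 implies p1) and p2 since b fails p2 implies p1.
c: does not force it.
d: forces it.
Worlds forcing the formula: {d}.

1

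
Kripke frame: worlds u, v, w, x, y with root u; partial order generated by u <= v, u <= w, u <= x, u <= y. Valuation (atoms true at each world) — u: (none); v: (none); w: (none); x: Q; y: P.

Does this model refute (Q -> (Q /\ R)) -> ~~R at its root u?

Yes

u ||-/- (Q -> (Q /\ R)) -> ~~R: at the accessible world v, v ||- Q -> (Q /\ R) but v ||-/- ~~R.
v ||-/- ~~R since v is accessible from v and v ||- ~R.
v ||- ~R: no world accessible from v forces R.
So the root u does not force (Q -> (Q /\ R)) -> ~~R; the model is a countermodel.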